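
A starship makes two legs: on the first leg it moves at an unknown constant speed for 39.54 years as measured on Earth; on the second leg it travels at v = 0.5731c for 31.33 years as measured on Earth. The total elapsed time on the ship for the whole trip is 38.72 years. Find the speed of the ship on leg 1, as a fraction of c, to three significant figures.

Leg 1: speed unknown; τ_1 = 39.54/γ_1.
Leg 2: γ = 1/√(1 − 0.5731²) = 1/√0.6716 = 1.220; τ_2 = 31.33/1.220 = 25.67 years.
Total proper time: τ_1 + 25.67 = 38.72, so τ_1 = 38.72 − 25.67 = 13.05 years.
γ_1 = 39.54/13.05 = 3.031; β = √(1 − 1/γ²) = √0.8911.

β = 0.944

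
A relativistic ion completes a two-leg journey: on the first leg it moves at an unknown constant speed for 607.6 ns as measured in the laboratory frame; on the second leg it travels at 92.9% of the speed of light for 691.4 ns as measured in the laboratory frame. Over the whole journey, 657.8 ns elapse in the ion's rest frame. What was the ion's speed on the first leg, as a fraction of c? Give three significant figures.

β = 0.750

Leg 1: speed unknown; τ_1 = 607.6/γ_1.
Leg 2: β = 0.929; γ = 1/√(1 − 0.929²) = 1/√0.1370 = 2.702; τ_2 = 691.4/2.702 = 255.9 ns.
Total proper time: τ_1 + 255.9 = 657.8, so τ_1 = 657.8 − 255.9 = 401.9 ns.
γ_1 = 607.6/401.9 = 1.512; β = √(1 − 1/γ²) = √0.5624.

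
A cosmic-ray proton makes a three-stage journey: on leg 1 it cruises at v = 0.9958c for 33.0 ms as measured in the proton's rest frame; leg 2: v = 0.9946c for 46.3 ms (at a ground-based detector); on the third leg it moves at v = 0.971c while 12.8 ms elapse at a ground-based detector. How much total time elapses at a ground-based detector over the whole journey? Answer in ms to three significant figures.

Δt = 420 ms

Leg 1: γ = 1/√(1 − 0.9958²) = 1/√0.008382 = 10.92; Δt_1 = 10.92 × 33.0 = 360.4 ms.
Leg 2: 46.3 ms is already measured at a ground-based detector.
Leg 3: 12.8 ms is already measured at a ground-based detector.
Total: 360.4 + 46.30 + 12.80 ms.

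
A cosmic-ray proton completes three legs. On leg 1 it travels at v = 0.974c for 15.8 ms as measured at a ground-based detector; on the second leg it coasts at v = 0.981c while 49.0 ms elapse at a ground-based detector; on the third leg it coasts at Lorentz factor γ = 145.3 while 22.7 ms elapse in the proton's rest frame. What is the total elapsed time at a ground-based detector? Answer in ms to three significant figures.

Leg 1: 15.8 ms is already measured at a ground-based detector.
Leg 2: 49.0 ms is already measured at a ground-based detector.
Leg 3: γ = 145.3; Δt_3 = 145.3 × 22.7 = 3298 ms.
Total: 15.80 + 49.00 + 3298 ms.

Δt = 3360 ms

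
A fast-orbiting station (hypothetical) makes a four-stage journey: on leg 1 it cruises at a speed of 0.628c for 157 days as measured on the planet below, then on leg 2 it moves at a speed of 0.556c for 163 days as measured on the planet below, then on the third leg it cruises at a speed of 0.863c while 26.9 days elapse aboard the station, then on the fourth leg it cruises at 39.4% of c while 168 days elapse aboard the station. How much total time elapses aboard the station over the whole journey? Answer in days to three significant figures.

Leg 1: γ = 1/√(1 − 0.628²) = 1/√0.6056 = 1.285; τ_1 = 157/1.285 = 122.2 days.
Leg 2: γ = 1/√(1 − 0.556²) = 1/√0.6909 = 1.203; τ_2 = 163/1.203 = 135.5 days.
Leg 3: 26.9 days is already measured aboard the station.
Leg 4: 168 days is already measured aboard the station.
Total: 122.2 + 135.5 + 26.90 + 168.0 days.

τ = 453 days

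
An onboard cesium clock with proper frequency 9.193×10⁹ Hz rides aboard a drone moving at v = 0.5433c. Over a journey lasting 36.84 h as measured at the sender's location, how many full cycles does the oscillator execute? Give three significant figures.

N = 1.02×10¹⁵

γ = 1/√(1 − 0.5433²) = 1/√0.7048 = 1.191
The oscillator's own cycle count is N = f × τ where τ is the proper time aboard the drone. τ = Δt/γ = 36.84/1.191 = 30.93 h = 1.113×10⁵ s.
N = 9.193×10⁹ × 1.113×10⁵ = 1.024×10¹⁵.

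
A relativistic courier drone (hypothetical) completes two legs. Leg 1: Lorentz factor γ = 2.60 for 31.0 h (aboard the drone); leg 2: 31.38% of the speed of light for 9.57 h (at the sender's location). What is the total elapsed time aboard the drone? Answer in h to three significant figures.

τ = 40.1 h

Leg 1: 31.0 h is already measured aboard the drone.
Leg 2: β = 0.3138; γ = 1/√(1 − 0.3138²) = 1/√0.9015 = 1.053; τ_2 = 9.57/1.053 = 9.087 h.
Total: 31.00 + 9.087 h.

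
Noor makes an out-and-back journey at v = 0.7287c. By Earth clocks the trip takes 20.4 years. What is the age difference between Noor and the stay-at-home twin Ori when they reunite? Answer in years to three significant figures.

Δt − τ = 6.43 years

γ = 1/√(1 − 0.7287²) = 1/√0.4690 = 1.460
Noor's elapsed proper time: τ = 20.4/1.460 = 13.97 years.
Age gap = Δt − τ = 20.4 − 13.97 years.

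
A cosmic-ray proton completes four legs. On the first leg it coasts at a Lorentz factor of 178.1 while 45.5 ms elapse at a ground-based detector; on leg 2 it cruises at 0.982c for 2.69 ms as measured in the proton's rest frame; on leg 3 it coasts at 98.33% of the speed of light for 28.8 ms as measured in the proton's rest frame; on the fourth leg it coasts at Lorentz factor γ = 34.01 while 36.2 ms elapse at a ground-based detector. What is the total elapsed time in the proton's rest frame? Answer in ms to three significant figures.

Leg 1: γ = 178.1; τ_1 = 45.5/178.1 = 0.2555 ms.
Leg 2: 2.69 ms is already measured in the proton's rest frame.
Leg 3: 28.8 ms is already measured in the proton's rest frame.
Leg 4: γ = 34.01; τ_4 = 36.2/34.01 = 1.064 ms.
Total: 0.2555 + 2.690 + 28.80 + 1.064 ms.

τ = 32.8 ms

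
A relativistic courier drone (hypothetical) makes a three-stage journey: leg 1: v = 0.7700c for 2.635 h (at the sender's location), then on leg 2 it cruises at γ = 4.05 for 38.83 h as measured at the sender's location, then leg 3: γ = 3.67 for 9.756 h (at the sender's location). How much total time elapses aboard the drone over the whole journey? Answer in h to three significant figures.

Leg 1: γ = 1/√(1 − 0.7700²) = 1/√0.4071 = 1.567; τ_1 = 2.635/1.567 = 1.681 h.
Leg 2: γ = 4.05; τ_2 = 38.83/4.050 = 9.588 h.
Leg 3: γ = 3.67; τ_3 = 9.756/3.670 = 2.658 h.
Total: 1.681 + 9.588 + 2.658 h.

τ = 13.9 h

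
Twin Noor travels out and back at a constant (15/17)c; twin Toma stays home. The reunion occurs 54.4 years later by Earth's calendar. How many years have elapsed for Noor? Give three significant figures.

τ = 25.6 years

γ = 1/√(1 − (15/17)²) = 17/8 = 2.125
Noor's clock measures proper time along the trip: τ = Δt/γ = 54.4/2.125 years.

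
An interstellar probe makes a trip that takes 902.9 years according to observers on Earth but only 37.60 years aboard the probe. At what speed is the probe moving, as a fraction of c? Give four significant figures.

The proper time is measured aboard the probe (both events occur at the probe's location); Δt is measured on Earth. γ = Δt/τ = 902.9/37.60 = 24.01.
β = √(1 − 1/γ²) = √(1 − 0.001734) = √0.9983

β = 0.9991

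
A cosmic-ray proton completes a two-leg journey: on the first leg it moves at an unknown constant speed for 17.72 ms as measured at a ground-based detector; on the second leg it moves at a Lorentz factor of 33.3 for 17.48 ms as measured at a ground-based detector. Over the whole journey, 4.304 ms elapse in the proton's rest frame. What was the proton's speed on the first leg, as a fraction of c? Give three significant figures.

β = 0.977

Leg 1: speed unknown; τ_1 = 17.72/γ_1.
Leg 2: γ = 33.3; τ_2 = 17.48/33.30 = 0.5249 ms.
Total proper time: τ_1 + 0.5249 = 4.304, so τ_1 = 4.304 − 0.5249 = 3.779 ms.
γ_1 = 17.72/3.779 = 4.689; β = √(1 − 1/γ²) = √0.9545.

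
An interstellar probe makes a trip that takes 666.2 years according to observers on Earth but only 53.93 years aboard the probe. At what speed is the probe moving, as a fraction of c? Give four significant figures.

The proper time is measured aboard the probe (both events occur at the probe's location); Δt is measured on Earth. γ = Δt/τ = 666.2/53.93 = 12.35.
β = √(1 − 1/γ²) = √(1 − 0.006553) = √0.9934

β = 0.9967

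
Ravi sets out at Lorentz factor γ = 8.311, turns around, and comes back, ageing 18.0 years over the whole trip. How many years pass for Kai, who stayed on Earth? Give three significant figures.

Δt = 150 years

γ = 8.311
Earth-frame duration is the dilated interval: Δt = γτ = 8.311 × 18.0 years.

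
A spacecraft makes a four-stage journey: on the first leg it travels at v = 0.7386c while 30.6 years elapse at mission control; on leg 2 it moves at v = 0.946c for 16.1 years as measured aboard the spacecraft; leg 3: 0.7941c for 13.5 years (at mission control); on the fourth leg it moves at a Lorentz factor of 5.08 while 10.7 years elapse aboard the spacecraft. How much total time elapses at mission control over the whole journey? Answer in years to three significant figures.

Δt = 148 years

Leg 1: 30.6 years is already measured at mission control.
Leg 2: γ = 1/√(1 − 0.946²) = 1/√0.1051 = 3.085; Δt_2 = 3.085 × 16.1 = 49.67 years.
Leg 3: 13.5 years is already measured at mission control.
Leg 4: γ = 5.08; Δt_4 = 5.080 × 10.7 = 54.36 years.
Total: 30.60 + 49.67 + 13.50 + 54.36 years.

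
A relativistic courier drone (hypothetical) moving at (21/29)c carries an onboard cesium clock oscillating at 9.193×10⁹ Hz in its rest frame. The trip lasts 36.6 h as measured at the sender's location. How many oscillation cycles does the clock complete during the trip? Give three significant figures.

γ = 1/√(1 − (21/29)²) = 29/20 = 1.450
The oscillator's own cycle count is N = f × τ where τ is the proper time aboard the drone. τ = Δt/γ = 36.6/1.450 = 25.24 h = 9.087×10⁴ s.
N = 9.193×10⁹ × 9.087×10⁴ = 8.354×10¹⁴.

N = 8.35×10¹⁴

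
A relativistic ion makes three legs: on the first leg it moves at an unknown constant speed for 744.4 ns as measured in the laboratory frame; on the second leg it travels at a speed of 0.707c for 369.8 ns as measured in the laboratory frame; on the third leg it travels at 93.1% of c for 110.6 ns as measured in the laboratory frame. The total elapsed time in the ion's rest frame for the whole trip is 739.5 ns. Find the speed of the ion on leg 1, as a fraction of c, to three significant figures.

β = 0.809

Leg 1: speed unknown; τ_1 = 744.4/γ_1.
Leg 2: γ = 1/√(1 − 0.707²) = 1/√0.5002 = 1.414; τ_2 = 369.8/1.414 = 261.5 ns.
Leg 3: β = 0.931; γ = 1/√(1 − 0.931²) = 1/√0.1332 = 2.740; τ_3 = 110.6/2.740 = 40.37 ns.
Total proper time: τ_1 + 261.5 + 40.37 = 739.5, so τ_1 = 739.5 − 301.9 = 437.6 ns.
γ_1 = 744.4/437.6 = 1.701; β = √(1 − 1/γ²) = √0.6544.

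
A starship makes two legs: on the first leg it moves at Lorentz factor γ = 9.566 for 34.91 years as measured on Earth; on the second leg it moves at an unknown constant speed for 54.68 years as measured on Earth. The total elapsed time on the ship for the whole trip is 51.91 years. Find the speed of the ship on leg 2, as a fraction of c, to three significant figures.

β = 0.470

Leg 1: γ = 9.566; τ_1 = 34.91/9.566 = 3.649 years.
Leg 2: speed unknown; τ_2 = 54.68/γ_2.
Total proper time: 3.649 + τ_2 = 51.91, so τ_2 = 51.91 − 3.649 = 48.26 years.
γ_2 = 54.68/48.26 = 1.133; β = √(1 − 1/γ²) = √0.2210.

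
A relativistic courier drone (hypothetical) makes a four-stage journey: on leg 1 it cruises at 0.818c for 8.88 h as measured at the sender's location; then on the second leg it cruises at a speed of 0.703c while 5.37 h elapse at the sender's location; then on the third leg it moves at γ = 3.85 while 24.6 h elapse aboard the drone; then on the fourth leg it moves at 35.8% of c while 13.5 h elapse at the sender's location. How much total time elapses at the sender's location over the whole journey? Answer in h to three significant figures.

Δt = 122 h

Leg 1: 8.88 h is already measured at the sender's location.
Leg 2: 5.37 h is already measured at the sender's location.
Leg 3: γ = 3.85; Δt_3 = 3.850 × 24.6 = 94.71 h.
Leg 4: 13.5 h is already measured at the sender's location.
Total: 8.880 + 5.370 + 94.71 + 13.50 h.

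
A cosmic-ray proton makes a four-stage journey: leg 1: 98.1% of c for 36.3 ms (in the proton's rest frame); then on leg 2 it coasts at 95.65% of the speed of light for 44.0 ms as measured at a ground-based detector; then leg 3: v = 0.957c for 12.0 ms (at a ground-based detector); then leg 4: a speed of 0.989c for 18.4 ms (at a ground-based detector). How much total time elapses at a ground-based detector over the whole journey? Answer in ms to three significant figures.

Leg 1: β = 0.981; γ = 1/√(1 − 0.981²) = 1/√0.03764 = 5.154; Δt_1 = 5.154 × 36.3 = 187.1 ms.
Leg 2: 44.0 ms is already measured at a ground-based detector.
Leg 3: 12.0 ms is already measured at a ground-based detector.
Leg 4: 18.4 ms is already measured at a ground-based detector.
Total: 187.1 + 44.00 + 12.00 + 18.40 ms.

Δt = 262 ms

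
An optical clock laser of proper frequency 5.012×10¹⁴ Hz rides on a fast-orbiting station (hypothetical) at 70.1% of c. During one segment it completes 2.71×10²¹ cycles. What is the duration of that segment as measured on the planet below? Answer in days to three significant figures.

Δt = 87.8 days

β = 0.701; γ = 1/√(1 − 0.701²) = 1/√0.5086 = 1.402
Proper time for N cycles: τ = N/f = 2.71×10²¹/(5.012×10¹⁴) = 5.407×10⁶ s = 62.58 days.
Lab-frame duration Δt = γτ = 1.402 × 62.58 = 87.75 days.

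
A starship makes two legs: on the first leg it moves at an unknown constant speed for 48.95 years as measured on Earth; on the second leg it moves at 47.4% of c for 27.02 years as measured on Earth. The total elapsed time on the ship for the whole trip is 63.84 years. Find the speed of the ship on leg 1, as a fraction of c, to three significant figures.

Leg 1: speed unknown; τ_1 = 48.95/γ_1.
Leg 2: β = 0.474; γ = 1/√(1 − 0.474²) = 1/√0.7753 = 1.136; τ_2 = 27.02/1.136 = 23.79 years.
Total proper time: τ_1 + 23.79 = 63.84, so τ_1 = 63.84 − 23.79 = 40.05 years.
γ_1 = 48.95/40.05 = 1.222; β = √(1 − 1/γ²) = √0.3306.

β = 0.575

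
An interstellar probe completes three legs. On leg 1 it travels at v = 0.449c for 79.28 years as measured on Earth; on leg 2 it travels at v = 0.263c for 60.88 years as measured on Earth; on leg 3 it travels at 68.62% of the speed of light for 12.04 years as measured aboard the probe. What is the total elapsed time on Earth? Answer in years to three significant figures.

Leg 1: 79.28 years is already measured on Earth.
Leg 2: 60.88 years is already measured on Earth.
Leg 3: β = 0.6862; γ = 1/√(1 − 0.6862²) = 1/√0.5291 = 1.375; Δt_3 = 1.375 × 12.04 = 16.55 years.
Total: 79.28 + 60.88 + 16.55 years.

Δt = 157 years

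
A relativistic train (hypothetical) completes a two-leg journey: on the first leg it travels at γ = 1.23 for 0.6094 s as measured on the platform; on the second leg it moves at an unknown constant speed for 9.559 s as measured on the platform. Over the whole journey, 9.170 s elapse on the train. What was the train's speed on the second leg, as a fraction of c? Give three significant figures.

Leg 1: γ = 1.23; τ_1 = 0.6094/1.230 = 0.4954 s.
Leg 2: speed unknown; τ_2 = 9.559/γ_2.
Total proper time: 0.4954 + τ_2 = 9.170, so τ_2 = 9.170 − 0.4954 = 8.675 s.
γ_2 = 9.559/8.675 = 1.102; β = √(1 − 1/γ²) = √0.1765.

β = 0.420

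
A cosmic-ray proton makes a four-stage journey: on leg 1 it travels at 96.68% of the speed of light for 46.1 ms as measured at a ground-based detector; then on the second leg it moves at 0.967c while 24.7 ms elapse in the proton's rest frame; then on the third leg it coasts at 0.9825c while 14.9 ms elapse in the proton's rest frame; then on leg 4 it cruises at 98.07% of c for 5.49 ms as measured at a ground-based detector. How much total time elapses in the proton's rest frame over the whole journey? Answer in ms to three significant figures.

τ = 52.5 ms

Leg 1: β = 0.9668; γ = 1/√(1 − 0.9668²) = 1/√0.06530 = 3.913; τ_1 = 46.1/3.913 = 11.78 ms.
Leg 2: 24.7 ms is already measured in the proton's rest frame.
Leg 3: 14.9 ms is already measured in the proton's rest frame.
Leg 4: β = 0.9807; γ = 1/√(1 − 0.9807²) = 1/√0.03823 = 5.115; τ_4 = 5.49/5.115 = 1.073 ms.
Total: 11.78 + 24.70 + 14.90 + 1.073 ms.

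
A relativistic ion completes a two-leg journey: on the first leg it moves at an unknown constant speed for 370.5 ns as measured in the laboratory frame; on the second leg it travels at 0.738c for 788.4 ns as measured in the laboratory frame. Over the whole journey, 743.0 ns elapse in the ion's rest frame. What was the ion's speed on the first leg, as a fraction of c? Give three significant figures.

Leg 1: speed unknown; τ_1 = 370.5/γ_1.
Leg 2: γ = 1/√(1 − 0.738²) = 1/√0.4554 = 1.482; τ_2 = 788.4/1.482 = 532.0 ns.
Total proper time: τ_1 + 532.0 = 743.0, so τ_1 = 743.0 − 532.0 = 211.0 ns.
γ_1 = 370.5/211.0 = 1.756; β = √(1 − 1/γ²) = √0.6757.

β = 0.822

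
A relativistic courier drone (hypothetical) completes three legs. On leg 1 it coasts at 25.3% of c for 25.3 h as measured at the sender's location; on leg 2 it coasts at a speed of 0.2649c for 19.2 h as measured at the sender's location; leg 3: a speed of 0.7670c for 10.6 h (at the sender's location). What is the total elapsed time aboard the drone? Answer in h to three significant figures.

τ = 49.8 h

Leg 1: β = 0.253; γ = 1/√(1 − 0.253²) = 1/√0.9360 = 1.034; τ_1 = 25.3/1.034 = 24.48 h.
Leg 2: γ = 1/√(1 − 0.2649²) = 1/√0.9298 = 1.037; τ_2 = 19.2/1.037 = 18.51 h.
Leg 3: γ = 1/√(1 − 0.7670²) = 1/√0.4117 = 1.558; τ_3 = 10.6/1.558 = 6.801 h.
Total: 24.48 + 18.51 + 6.801 h.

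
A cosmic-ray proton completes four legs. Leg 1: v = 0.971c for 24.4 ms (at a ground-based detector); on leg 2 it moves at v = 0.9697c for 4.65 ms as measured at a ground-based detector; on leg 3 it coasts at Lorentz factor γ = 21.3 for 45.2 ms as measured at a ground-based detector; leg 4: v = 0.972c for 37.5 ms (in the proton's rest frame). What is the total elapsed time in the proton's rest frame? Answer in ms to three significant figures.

τ = 46.6 ms

Leg 1: γ = 1/√(1 − 0.971²) = 1/√0.05716 = 4.183; τ_1 = 24.4/4.183 = 5.834 ms.
Leg 2: γ = 1/√(1 − 0.9697²) = 1/√0.05968 = 4.093; τ_2 = 4.65/4.093 = 1.136 ms.
Leg 3: γ = 21.3; τ_3 = 45.2/21.30 = 2.122 ms.
Leg 4: 37.5 ms is already measured in the proton's rest frame.
Total: 5.834 + 1.136 + 2.122 + 37.50 ms.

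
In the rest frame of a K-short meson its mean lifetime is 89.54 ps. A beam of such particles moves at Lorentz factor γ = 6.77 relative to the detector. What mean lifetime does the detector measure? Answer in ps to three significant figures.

γ = 6.77
The rest-frame lifetime is the proper time; the lab measures the dilated interval Δt = γτ₀ = 6.770 × 89.54 ps.

Δt = 606 ps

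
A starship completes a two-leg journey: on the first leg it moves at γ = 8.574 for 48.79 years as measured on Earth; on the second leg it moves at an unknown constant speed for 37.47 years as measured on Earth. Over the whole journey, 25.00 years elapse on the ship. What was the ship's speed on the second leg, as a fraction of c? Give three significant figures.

β = 0.857

Leg 1: γ = 8.574; τ_1 = 48.79/8.574 = 5.690 years.
Leg 2: speed unknown; τ_2 = 37.47/γ_2.
Total proper time: 5.690 + τ_2 = 25.00, so τ_2 = 25.00 − 5.690 = 19.31 years.
γ_2 = 37.47/19.31 = 1.940; β = √(1 − 1/γ²) = √0.7344.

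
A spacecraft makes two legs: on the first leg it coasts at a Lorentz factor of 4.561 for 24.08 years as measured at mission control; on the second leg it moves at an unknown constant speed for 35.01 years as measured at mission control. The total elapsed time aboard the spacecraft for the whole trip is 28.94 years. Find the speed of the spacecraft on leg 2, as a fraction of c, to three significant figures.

β = 0.737

Leg 1: γ = 4.561; τ_1 = 24.08/4.561 = 5.280 years.
Leg 2: speed unknown; τ_2 = 35.01/γ_2.
Total proper time: 5.280 + τ_2 = 28.94, so τ_2 = 28.94 − 5.280 = 23.66 years.
γ_2 = 35.01/23.66 = 1.480; β = √(1 − 1/γ²) = √0.5433.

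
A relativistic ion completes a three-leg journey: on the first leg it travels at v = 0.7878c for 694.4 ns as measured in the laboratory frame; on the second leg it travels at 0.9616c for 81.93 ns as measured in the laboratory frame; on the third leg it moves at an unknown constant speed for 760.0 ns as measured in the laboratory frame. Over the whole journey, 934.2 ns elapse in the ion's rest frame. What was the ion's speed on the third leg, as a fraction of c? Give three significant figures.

β = 0.771

Leg 1: γ = 1/√(1 − 0.7878²) = 1/√0.3794 = 1.624; τ_1 = 694.4/1.624 = 427.7 ns.
Leg 2: γ = 1/√(1 − 0.9616²) = 1/√0.07533 = 3.644; τ_2 = 81.93/3.644 = 22.49 ns.
Leg 3: speed unknown; τ_3 = 760.0/γ_3.
Total proper time: 427.7 + 22.49 + τ_3 = 934.2, so τ_3 = 934.2 − 450.2 = 484.0 ns.
γ_3 = 760.0/484.0 = 1.570; β = √(1 − 1/γ²) = √0.5944.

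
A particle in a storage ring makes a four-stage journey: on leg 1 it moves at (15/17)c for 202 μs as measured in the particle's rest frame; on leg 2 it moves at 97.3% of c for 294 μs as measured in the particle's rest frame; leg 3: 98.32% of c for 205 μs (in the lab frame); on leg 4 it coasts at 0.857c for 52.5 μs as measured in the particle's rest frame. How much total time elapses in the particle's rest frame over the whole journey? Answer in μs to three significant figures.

Leg 1: 202 μs is already measured in the particle's rest frame.
Leg 2: 294 μs is already measured in the particle's rest frame.
Leg 3: β = 0.9832; γ = 1/√(1 − 0.9832²) = 1/√0.03332 = 5.479; τ_3 = 205/5.479 = 37.42 μs.
Leg 4: 52.5 μs is already measured in the particle's rest frame.
Total: 202.0 + 294.0 + 37.42 + 52.50 μs.

τ = 586 μs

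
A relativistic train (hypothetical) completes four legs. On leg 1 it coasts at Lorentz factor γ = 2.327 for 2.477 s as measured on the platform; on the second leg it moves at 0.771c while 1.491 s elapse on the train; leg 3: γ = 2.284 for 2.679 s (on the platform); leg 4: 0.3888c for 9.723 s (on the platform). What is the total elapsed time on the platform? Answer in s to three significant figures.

Leg 1: 2.477 s is already measured on the platform.
Leg 2: γ = 1/√(1 − 0.771²) = 1/√0.4056 = 1.570; Δt_2 = 1.570 × 1.491 = 2.341 s.
Leg 3: 2.679 s is already measured on the platform.
Leg 4: 9.723 s is already measured on the platform.
Total: 2.477 + 2.341 + 2.679 + 9.723 s.

Δt = 17.2 s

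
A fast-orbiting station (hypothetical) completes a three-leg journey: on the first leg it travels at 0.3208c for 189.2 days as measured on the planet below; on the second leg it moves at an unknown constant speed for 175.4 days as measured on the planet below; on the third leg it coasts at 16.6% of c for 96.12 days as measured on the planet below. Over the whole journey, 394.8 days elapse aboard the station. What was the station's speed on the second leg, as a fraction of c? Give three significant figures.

β = 0.725

Leg 1: γ = 1/√(1 − 0.3208²) = 1/√0.8971 = 1.056; τ_1 = 189.2/1.056 = 179.2 days.
Leg 2: speed unknown; τ_2 = 175.4/γ_2.
Leg 3: β = 0.166; γ = 1/√(1 − 0.166²) = 1/√0.9724 = 1.014; τ_3 = 96.12/1.014 = 94.79 days.
Total proper time: 179.2 + τ_2 + 94.79 = 394.8, so τ_2 = 394.8 − 274.0 = 120.8 days.
γ_2 = 175.4/120.8 = 1.452; β = √(1 − 1/γ²) = √0.5256.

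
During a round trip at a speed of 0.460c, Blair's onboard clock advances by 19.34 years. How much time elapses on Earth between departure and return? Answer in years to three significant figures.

Δt = 21.8 years

γ = 1/√(1 − 0.460²) = 1/√0.7884 = 1.126
Earth-frame duration is the dilated interval: Δt = γτ = 1.126 × 19.34 years.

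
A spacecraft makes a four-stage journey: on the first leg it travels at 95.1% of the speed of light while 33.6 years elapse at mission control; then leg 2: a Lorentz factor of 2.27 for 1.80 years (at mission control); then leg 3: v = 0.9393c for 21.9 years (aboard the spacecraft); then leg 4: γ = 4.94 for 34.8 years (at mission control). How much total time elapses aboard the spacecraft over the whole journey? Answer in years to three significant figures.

τ = 40.1 years

Leg 1: β = 0.951; γ = 1/√(1 − 0.951²) = 1/√0.09560 = 3.234; τ_1 = 33.6/3.234 = 10.39 years.
Leg 2: γ = 2.27; τ_2 = 1.80/2.270 = 0.7930 years.
Leg 3: 21.9 years is already measured aboard the spacecraft.
Leg 4: γ = 4.94; τ_4 = 34.8/4.940 = 7.045 years.
Total: 10.39 + 0.7930 + 21.90 + 7.045 years.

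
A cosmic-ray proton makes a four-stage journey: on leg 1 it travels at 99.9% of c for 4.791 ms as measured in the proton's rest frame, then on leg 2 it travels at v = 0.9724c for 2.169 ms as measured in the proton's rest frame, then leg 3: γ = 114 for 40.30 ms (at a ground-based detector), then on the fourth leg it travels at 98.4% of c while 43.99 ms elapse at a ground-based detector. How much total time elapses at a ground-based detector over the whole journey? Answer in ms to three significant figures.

Δt = 201 ms

Leg 1: β = 0.999; γ = 1/√(1 − 0.999²) = 1/√0.001999 = 22.37; Δt_1 = 22.37 × 4.791 = 107.2 ms.
Leg 2: γ = 1/√(1 − 0.9724²) = 1/√0.05444 = 4.286; Δt_2 = 4.286 × 2.169 = 9.296 ms.
Leg 3: 40.30 ms is already measured at a ground-based detector.
Leg 4: 43.99 ms is already measured at a ground-based detector.
Total: 107.2 + 9.296 + 40.30 + 43.99 ms.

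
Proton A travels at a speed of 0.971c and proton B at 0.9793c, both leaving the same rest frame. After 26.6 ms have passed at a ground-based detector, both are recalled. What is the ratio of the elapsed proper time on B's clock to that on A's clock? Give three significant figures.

A: γ = 1/√(1 − 0.971²) = 1/√0.05716 = 4.183. B: γ = 1/√(1 − 0.9793²) = 1/√0.04097 = 4.940.
τ_A/τ_B = γ_B/γ_A = 4.940/4.183 = 1.181, so τ_B/τ_A = 0.8466.

τ_B/τ_A = 0.847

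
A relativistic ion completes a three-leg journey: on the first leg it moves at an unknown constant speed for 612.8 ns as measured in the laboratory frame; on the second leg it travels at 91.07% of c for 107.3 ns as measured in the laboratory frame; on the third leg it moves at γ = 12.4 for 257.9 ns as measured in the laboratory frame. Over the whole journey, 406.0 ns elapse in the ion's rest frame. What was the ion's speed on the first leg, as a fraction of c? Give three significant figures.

Leg 1: speed unknown; τ_1 = 612.8/γ_1.
Leg 2: β = 0.9107; γ = 1/√(1 − 0.9107²) = 1/√0.1706 = 2.421; τ_2 = 107.3/2.421 = 44.32 ns.
Leg 3: γ = 12.4; τ_3 = 257.9/12.40 = 20.80 ns.
Total proper time: τ_1 + 44.32 + 20.80 = 406.0, so τ_1 = 406.0 − 65.12 = 340.9 ns.
γ_1 = 612.8/340.9 = 1.798; β = √(1 − 1/γ²) = √0.6906.

β = 0.831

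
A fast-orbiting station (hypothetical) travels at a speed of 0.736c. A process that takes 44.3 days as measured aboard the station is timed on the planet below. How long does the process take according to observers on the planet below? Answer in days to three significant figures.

γ = 1/√(1 − 0.736²) = 1/√0.4583 = 1.477
The interval measured aboard the station is the proper time (both events occur at the same place in that frame); the lab-frame interval is Δt = γτ = 1.477 × 44.3 days.

Δt = 65.4 days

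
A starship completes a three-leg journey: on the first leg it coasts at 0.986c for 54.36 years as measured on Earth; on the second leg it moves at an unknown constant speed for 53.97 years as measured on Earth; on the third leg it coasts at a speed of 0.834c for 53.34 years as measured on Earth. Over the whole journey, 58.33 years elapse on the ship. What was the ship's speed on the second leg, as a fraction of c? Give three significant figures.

Leg 1: γ = 1/√(1 − 0.986²) = 1/√0.02780 = 5.997; τ_1 = 54.36/5.997 = 9.064 years.
Leg 2: speed unknown; τ_2 = 53.97/γ_2.
Leg 3: γ = 1/√(1 − 0.834²) = 1/√0.3044 = 1.812; τ_3 = 53.34/1.812 = 29.43 years.
Total proper time: 9.064 + τ_2 + 29.43 = 58.33, so τ_2 = 58.33 − 38.50 = 19.83 years.
γ_2 = 53.97/19.83 = 2.721; β = √(1 − 1/γ²) = √0.8649.

β = 0.930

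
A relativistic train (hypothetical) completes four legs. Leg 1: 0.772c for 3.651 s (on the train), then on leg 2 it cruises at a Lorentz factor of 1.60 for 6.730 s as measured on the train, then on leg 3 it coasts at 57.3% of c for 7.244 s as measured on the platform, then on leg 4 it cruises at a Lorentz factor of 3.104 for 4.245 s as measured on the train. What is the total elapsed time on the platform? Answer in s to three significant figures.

Δt = 36.9 s

Leg 1: γ = 1/√(1 − 0.772²) = 1/√0.4040 = 1.573; Δt_1 = 1.573 × 3.651 = 5.744 s.
Leg 2: γ = 1.60; Δt_2 = 1.600 × 6.730 = 10.77 s.
Leg 3: 7.244 s is already measured on the platform.
Leg 4: γ = 3.104; Δt_4 = 3.104 × 4.245 = 13.18 s.
Total: 5.744 + 10.77 + 7.244 + 13.18 s.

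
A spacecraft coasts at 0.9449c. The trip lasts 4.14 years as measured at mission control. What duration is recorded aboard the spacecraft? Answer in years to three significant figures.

τ = 1.36 years

γ = 1/√(1 − 0.9449²) = 1/√0.1072 = 3.055
The interval measured at mission control is the dilated one; the clock aboard the spacecraft measures the proper time τ = Δt/γ = 4.14/3.055 years.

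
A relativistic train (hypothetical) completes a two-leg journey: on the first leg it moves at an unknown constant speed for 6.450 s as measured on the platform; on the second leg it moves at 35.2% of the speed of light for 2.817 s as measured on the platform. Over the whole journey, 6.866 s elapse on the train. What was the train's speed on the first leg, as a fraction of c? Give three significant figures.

β = 0.755

Leg 1: speed unknown; τ_1 = 6.450/γ_1.
Leg 2: β = 0.352; γ = 1/√(1 − 0.352²) = 1/√0.8761 = 1.068; τ_2 = 2.817/1.068 = 2.637 s.
Total proper time: τ_1 + 2.637 = 6.866, so τ_1 = 6.866 − 2.637 = 4.229 s.
γ_1 = 6.450/4.229 = 1.525; β = √(1 − 1/γ²) = √0.5701.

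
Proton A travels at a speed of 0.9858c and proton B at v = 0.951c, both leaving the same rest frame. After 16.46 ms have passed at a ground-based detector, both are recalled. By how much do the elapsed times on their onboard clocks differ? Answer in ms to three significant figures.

|τ_A − τ_B| = 2.33 ms

A: γ = 1/√(1 − 0.9858²) = 1/√0.02820 = 5.955; τ_A = 16.46/5.955 = 2.764 ms.
B: γ = 1/√(1 − 0.951²) = 1/√0.09560 = 3.234; τ_B = 16.46/3.234 = 5.089 ms.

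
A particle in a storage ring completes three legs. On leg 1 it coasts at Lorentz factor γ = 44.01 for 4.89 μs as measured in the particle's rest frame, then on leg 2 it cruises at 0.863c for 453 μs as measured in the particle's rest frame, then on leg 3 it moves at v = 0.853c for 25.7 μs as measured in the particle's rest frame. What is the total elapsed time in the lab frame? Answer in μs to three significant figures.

Δt = 1160 μs

Leg 1: γ = 44.01; Δt_1 = 44.01 × 4.89 = 215.2 μs.
Leg 2: γ = 1/√(1 − 0.863²) = 1/√0.2552 = 1.979; Δt_2 = 1.979 × 453 = 896.7 μs.
Leg 3: γ = 1/√(1 − 0.853²) = 1/√0.2724 = 1.916; Δt_3 = 1.916 × 25.7 = 49.24 μs.
Total: 215.2 + 896.7 + 49.24 μs.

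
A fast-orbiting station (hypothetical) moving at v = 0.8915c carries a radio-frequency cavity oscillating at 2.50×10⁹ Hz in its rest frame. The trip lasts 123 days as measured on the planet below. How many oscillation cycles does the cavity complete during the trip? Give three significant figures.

N = 1.20×10¹⁶

γ = 1/√(1 − 0.8915²) = 1/√0.2052 = 2.207
The oscillator's own cycle count is N = f × τ where τ is the proper time aboard the station. τ = Δt/γ = 123/2.207 = 55.72 days = 4.814×10⁶ s.
N = 2.50×10⁹ × 4.814×10⁶ = 1.204×10¹⁶.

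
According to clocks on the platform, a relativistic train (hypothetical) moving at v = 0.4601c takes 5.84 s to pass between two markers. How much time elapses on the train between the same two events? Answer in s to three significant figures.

τ = 5.19 s

γ = 1/√(1 − 0.4601²) = 1/√0.7883 = 1.126
The interval measured on the platform is the dilated one; the clock on the train measures the proper time τ = Δt/γ = 5.84/1.126 s.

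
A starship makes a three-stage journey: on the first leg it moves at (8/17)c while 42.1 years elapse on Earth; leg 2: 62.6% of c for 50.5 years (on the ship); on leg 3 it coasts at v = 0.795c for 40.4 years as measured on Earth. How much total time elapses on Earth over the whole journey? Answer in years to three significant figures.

Leg 1: 42.1 years is already measured on Earth.
Leg 2: β = 0.626; γ = 1/√(1 − 0.626²) = 1/√0.6081 = 1.282; Δt_2 = 1.282 × 50.5 = 64.76 years.
Leg 3: 40.4 years is already measured on Earth.
Total: 42.10 + 64.76 + 40.40 years.

Δt = 147 years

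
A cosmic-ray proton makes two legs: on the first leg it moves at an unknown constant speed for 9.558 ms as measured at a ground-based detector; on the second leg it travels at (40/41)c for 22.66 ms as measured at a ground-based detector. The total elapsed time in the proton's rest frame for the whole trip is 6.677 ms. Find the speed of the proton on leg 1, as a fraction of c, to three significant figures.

Leg 1: speed unknown; τ_1 = 9.558/γ_1.
Leg 2: γ = 1/√(1 − (40/41)²) = 41/9 ≈ 4.556; τ_2 = 22.66/4.556 = 4.974 ms.
Total proper time: τ_1 + 4.974 = 6.677, so τ_1 = 6.677 − 4.974 = 1.703 ms.
γ_1 = 9.558/1.703 = 5.613; β = √(1 − 1/γ²) = √0.9683.

β = 0.984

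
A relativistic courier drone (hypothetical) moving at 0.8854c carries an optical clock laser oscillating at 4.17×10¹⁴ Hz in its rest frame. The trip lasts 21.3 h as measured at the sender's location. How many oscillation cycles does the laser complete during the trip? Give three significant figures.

γ = 1/√(1 − 0.8854²) = 1/√0.2161 = 2.151
The oscillator's own cycle count is N = f × τ where τ is the proper time aboard the drone. τ = Δt/γ = 21.3/2.151 = 9.901 h = 3.564×10⁴ s.
N = 4.17×10¹⁴ × 3.564×10⁴ = 1.486×10¹⁹.

N = 1.49×10¹⁹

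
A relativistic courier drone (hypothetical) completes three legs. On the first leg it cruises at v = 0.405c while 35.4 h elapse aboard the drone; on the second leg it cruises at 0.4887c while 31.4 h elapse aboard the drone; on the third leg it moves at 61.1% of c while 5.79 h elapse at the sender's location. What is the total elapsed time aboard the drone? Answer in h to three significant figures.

Leg 1: 35.4 h is already measured aboard the drone.
Leg 2: 31.4 h is already measured aboard the drone.
Leg 3: β = 0.611; γ = 1/√(1 − 0.611²) = 1/√0.6267 = 1.263; τ_3 = 5.79/1.263 = 4.584 h.
Total: 35.40 + 31.40 + 4.584 h.

τ = 71.4 h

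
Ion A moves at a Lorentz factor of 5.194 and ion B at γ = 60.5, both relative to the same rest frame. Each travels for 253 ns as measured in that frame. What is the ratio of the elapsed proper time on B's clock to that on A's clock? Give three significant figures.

τ_B/τ_A = 0.0859

A: γ = 5.194. B: γ = 60.5.
τ_A/τ_B = γ_B/γ_A = 60.50/5.194 = 11.65, so τ_B/τ_A = 0.08585.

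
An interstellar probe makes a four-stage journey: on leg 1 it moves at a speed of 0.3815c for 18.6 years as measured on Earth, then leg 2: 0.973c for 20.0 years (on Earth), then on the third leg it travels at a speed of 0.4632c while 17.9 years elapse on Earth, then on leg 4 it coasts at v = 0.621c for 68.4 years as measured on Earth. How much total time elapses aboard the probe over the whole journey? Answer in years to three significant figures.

Leg 1: γ = 1/√(1 − 0.3815²) = 1/√0.8545 = 1.082; τ_1 = 18.6/1.082 = 17.19 years.
Leg 2: γ = 1/√(1 − 0.973²) = 1/√0.05327 = 4.333; τ_2 = 20.0/4.333 = 4.616 years.
Leg 3: γ = 1/√(1 − 0.4632²) = 1/√0.7854 = 1.128; τ_3 = 17.9/1.128 = 15.86 years.
Leg 4: γ = 1/√(1 − 0.621²) = 1/√0.6144 = 1.276; τ_4 = 68.4/1.276 = 53.61 years.
Total: 17.19 + 4.616 + 15.86 + 53.61 years.

τ = 91.3 years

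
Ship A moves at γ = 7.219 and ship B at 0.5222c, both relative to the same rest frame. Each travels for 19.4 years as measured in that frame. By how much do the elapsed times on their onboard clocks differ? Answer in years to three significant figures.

|τ_A − τ_B| = 13.9 years

A: γ = 7.219; τ_A = 19.4/7.219 = 2.687 years.
B: γ = 1/√(1 − 0.5222²) = 1/√0.7273 = 1.173; τ_B = 19.4/1.173 = 16.54 years.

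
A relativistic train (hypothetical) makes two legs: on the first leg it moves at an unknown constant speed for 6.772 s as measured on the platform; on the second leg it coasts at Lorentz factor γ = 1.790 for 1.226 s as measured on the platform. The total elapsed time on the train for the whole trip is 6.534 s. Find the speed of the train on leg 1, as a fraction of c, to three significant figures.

Leg 1: speed unknown; τ_1 = 6.772/γ_1.
Leg 2: γ = 1.790; τ_2 = 1.226/1.790 = 0.6849 s.
Total proper time: τ_1 + 0.6849 = 6.534, so τ_1 = 6.534 − 0.6849 = 5.849 s.
γ_1 = 6.772/5.849 = 1.158; β = √(1 − 1/γ²) = √0.2540.

β = 0.504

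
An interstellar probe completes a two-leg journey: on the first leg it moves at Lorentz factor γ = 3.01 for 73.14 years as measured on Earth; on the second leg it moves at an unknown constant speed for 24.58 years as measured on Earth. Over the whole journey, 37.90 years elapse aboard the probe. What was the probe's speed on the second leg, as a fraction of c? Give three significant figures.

Leg 1: γ = 3.01; τ_1 = 73.14/3.010 = 24.30 years.
Leg 2: speed unknown; τ_2 = 24.58/γ_2.
Total proper time: 24.30 + τ_2 = 37.90, so τ_2 = 37.90 − 24.30 = 13.60 years.
γ_2 = 24.58/13.60 = 1.807; β = √(1 − 1/γ²) = √0.6938.

β = 0.833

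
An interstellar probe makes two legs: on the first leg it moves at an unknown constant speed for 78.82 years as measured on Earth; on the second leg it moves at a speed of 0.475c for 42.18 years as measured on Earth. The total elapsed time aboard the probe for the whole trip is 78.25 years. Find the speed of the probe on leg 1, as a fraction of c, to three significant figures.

β = 0.853

Leg 1: speed unknown; τ_1 = 78.82/γ_1.
Leg 2: γ = 1/√(1 − 0.475²) = 1/√0.7744 = 1.136; τ_2 = 42.18/1.136 = 37.12 years.
Total proper time: τ_1 + 37.12 = 78.25, so τ_1 = 78.25 − 37.12 = 41.13 years.
γ_1 = 78.82/41.13 = 1.916; β = √(1 − 1/γ²) = √0.7277.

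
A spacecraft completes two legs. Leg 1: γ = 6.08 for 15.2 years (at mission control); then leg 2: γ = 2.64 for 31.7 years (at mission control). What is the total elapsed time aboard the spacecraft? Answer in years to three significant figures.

τ = 14.5 years

Leg 1: γ = 6.08; τ_1 = 15.2/6.080 = 2.500 years.
Leg 2: γ = 2.64; τ_2 = 31.7/2.640 = 12.01 years.
Total: 2.500 + 12.01 years.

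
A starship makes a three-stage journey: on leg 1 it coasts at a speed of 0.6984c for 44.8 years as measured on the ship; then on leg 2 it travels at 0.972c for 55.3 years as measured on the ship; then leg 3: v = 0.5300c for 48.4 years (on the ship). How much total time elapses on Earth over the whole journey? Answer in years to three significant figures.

Δt = 355 years

Leg 1: γ = 1/√(1 − 0.6984²) = 1/√0.5122 = 1.397; Δt_1 = 1.397 × 44.8 = 62.60 years.
Leg 2: γ = 1/√(1 − 0.972²) = 1/√0.05522 = 4.256; Δt_2 = 4.256 × 55.3 = 235.3 years.
Leg 3: γ = 1/√(1 − 0.5300²) = 1/√0.7191 = 1.179; Δt_3 = 1.179 × 48.4 = 57.08 years.
Total: 62.60 + 235.3 + 57.08 years.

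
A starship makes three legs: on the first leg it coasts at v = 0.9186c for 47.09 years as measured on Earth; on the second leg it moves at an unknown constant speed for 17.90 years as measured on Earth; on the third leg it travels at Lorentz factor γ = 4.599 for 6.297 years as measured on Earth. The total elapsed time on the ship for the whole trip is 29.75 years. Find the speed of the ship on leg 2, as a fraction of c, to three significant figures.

β = 0.838

Leg 1: γ = 1/√(1 − 0.9186²) = 1/√0.1562 = 2.530; τ_1 = 47.09/2.530 = 18.61 years.
Leg 2: speed unknown; τ_2 = 17.90/γ_2.
Leg 3: γ = 4.599; τ_3 = 6.297/4.599 = 1.369 years.
Total proper time: 18.61 + τ_2 + 1.369 = 29.75, so τ_2 = 29.75 − 19.98 = 9.771 years.
γ_2 = 17.90/9.771 = 1.832; β = √(1 − 1/γ²) = √0.7020.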